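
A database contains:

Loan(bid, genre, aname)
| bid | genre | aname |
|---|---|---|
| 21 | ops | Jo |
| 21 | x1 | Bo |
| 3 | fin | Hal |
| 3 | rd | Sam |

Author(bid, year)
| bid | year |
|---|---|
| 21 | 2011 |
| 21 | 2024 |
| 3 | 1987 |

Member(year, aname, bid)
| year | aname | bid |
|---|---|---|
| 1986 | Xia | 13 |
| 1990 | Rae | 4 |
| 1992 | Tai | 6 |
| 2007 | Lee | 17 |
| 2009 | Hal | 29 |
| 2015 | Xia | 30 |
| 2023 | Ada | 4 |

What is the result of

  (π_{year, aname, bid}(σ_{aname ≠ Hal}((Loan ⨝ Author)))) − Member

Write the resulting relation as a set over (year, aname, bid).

{(1987, Sam, 3), (2011, Bo, 21), (2011, Jo, 21), (2024, Bo, 21), (2024, Jo, 21)}

Natural join on bid: {(21, ops, Jo, 2011), (21, ops, Jo, 2024), (21, x1, Bo, 2011), (21, x1, Bo, 2024), (3, fin, Hal, 1987), (3, rd, Sam, 1987)}
Filtering on aname ≠ Hal leaves {(21, ops, Jo, 2011), (21, ops, Jo, 2024), (21, x1, Bo, 2011), (21, x1, Bo, 2024), (3, rd, Sam, 1987)}.
π_{year, aname, bid} gives {(1987, Sam, 3), (2011, Bo, 21), (2011, Jo, 21), (2024, Bo, 21), (2024, Jo, 21)}.
Set difference of the two operands is {(1987, Sam, 3), (2011, Bo, 21), (2011, Jo, 21), (2024, Bo, 21), (2024, Jo, 21)}.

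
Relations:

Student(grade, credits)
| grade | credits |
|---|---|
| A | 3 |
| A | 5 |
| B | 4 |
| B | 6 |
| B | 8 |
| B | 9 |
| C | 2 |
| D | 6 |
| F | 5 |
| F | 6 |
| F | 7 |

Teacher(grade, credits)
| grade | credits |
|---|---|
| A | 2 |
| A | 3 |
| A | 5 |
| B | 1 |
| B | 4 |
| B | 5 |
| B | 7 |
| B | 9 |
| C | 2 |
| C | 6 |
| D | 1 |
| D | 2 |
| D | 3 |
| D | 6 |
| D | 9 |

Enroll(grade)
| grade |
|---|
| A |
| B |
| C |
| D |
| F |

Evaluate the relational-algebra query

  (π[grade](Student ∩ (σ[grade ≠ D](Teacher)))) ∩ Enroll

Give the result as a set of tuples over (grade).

σ[grade ≠ D]: keep tuples satisfying grade ≠ D → {(A, 2), (A, 3), (A, 5), (B, 1), (B, 4), (B, 5), (B, 7), (B, 9), (C, 2), (C, 6)}
Set intersection of the two operands is {(A, 3), (A, 5), (B, 4), (B, 9), (C, 2)}.
Keep only column(s) grade (2 duplicate(s) eliminated): {A, B, C}
Set intersection of the two operands is {A, B, C}.

{A, B, C}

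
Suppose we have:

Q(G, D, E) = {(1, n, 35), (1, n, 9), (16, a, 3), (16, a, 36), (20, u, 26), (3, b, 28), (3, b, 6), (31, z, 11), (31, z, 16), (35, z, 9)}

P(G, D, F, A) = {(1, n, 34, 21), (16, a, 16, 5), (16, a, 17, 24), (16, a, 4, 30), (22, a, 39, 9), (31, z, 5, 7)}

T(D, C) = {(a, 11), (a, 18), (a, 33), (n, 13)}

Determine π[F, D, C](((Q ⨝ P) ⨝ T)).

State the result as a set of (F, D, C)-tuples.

{(16, a, 11), (16, a, 18), (16, a, 33), (17, a, 11), (17, a, 18), (17, a, 33), (34, n, 13), (4, a, 11), (4, a, 18), (4, a, 33)}

Joining Q and P on G, D yields {(1, n, 35, 34, 21), (1, n, 9, 34, 21), (16, a, 3, 16, 5), (16, a, 3, 17, 24), (16, a, 3, 4, 30), (16, a, 36, 16, 5), (16, a, 36, 17, 24), (16, a, 36, 4, 30), (31, z, 11, 5, 7), (31, z, 16, 5, 7)}.
Joining (Q ⨝ P) and T on D yields {(1, n, 35, 34, 21, 13), (1, n, 9, 34, 21, 13), (16, a, 3, 16, 5, 11), (16, a, 3, 16, 5, 18), (16, a, 3, 16, 5, 33), (16, a, 3, 17, 24, 11), (16, a, 3, 17, 24, 18), (16, a, 3, 17, 24, 33), (16, a, 3, 4, 30, 11), (16, a, 3, 4, 30, 18), (16, a, 3, 4, 30, 33), (16, a, 36, 16, 5, 11), (16, a, 36, 16, 5, 18), (16, a, 36, 16, 5, 33), (16, a, 36, 17, 24, 11), (16, a, 36, 17, 24, 18), (16, a, 36, 17, 24, 33), (16, a, 36, 4, 30, 11), (16, a, 36, 4, 30, 18), (16, a, 36, 4, 30, 33)}.
Keep only column(s) F, D, C (10 duplicate(s) eliminated): {(16, a, 11), (16, a, 18), (16, a, 33), (17, a, 11), (17, a, 18), (17, a, 33), (34, n, 13), (4, a, 11), (4, a, 18), (4, a, 33)}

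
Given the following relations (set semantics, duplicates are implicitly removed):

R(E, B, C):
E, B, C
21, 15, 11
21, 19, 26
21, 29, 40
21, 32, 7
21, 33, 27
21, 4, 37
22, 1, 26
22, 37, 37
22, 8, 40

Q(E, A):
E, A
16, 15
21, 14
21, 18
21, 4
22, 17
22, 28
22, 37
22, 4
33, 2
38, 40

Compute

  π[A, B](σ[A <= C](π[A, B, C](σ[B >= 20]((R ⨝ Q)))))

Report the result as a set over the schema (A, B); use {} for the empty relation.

{(14, 29), (14, 33), (17, 37), (18, 29), (18, 33), (28, 37), (37, 37), (4, 29), (4, 32), (4, 33), (4, 37)}

R ⋈ Q (natural join on E): {(21, 15, 11, 14), (21, 15, 11, 18), (21, 15, 11, 4), (21, 19, 26, 14), (21, 19, 26, 18), (21, 19, 26, 4), (21, 29, 40, 14), (21, 29, 40, 18), (21, 29, 40, 4), (21, 32, 7, 14), (21, 32, 7, 18), (21, 32, 7, 4), (21, 33, 27, 14), (21, 33, 27, 18), (21, 33, 27, 4), (21, 4, 37, 14), (21, 4, 37, 18), (21, 4, 37, 4), (22, 1, 26, 17), (22, 1, 26, 28), (22, 1, 26, 37), (22, 1, 26, 4), (22, 37, 37, 17), (22, 37, 37, 28), (22, 37, 37, 37), (22, 37, 37, 4), (22, 8, 40, 17), (22, 8, 40, 28), (22, 8, 40, 37), (22, 8, 40, 4)}
Apply σ_{B >= 20}; surviving tuples: {(21, 29, 40, 14), (21, 29, 40, 18), (21, 29, 40, 4), (21, 32, 7, 14), (21, 32, 7, 18), (21, 32, 7, 4), (21, 33, 27, 14), (21, 33, 27, 18), (21, 33, 27, 4), (22, 37, 37, 17), (22, 37, 37, 28), (22, 37, 37, 37), (22, 37, 37, 4)}
π[A, B, C]: project onto (A, B, C) → {(14, 29, 40), (14, 32, 7), (14, 33, 27), (17, 37, 37), (18, 29, 40), (18, 32, 7), (18, 33, 27), (28, 37, 37), (37, 37, 37), (4, 29, 40), (4, 32, 7), (4, 33, 27), (4, 37, 37)}
Apply σ_{A <= C}; surviving tuples: {(14, 29, 40), (14, 33, 27), (17, 37, 37), (18, 29, 40), (18, 33, 27), (28, 37, 37), (37, 37, 37), (4, 29, 40), (4, 32, 7), (4, 33, 27), (4, 37, 37)}
π[A, B]: project onto (A, B) → {(14, 29), (14, 33), (17, 37), (18, 29), (18, 33), (28, 37), (37, 37), (4, 29), (4, 32), (4, 33), (4, 37)}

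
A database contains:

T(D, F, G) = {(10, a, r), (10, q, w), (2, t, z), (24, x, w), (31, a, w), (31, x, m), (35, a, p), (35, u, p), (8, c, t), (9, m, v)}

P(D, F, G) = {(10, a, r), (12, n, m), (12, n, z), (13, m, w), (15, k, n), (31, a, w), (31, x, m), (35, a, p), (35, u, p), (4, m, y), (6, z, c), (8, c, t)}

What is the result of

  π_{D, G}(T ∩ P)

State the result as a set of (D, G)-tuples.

{(10, r), (31, m), (31, w), (35, p), (8, t)}

Intersection: {(10, a, r), (10, q, w), (2, t, z), (24, x, w), (31, a, w), (31, x, m), (35, a, p), (35, u, p), (8, c, t), (9, m, v)} with {(10, a, r), (12, n, m), (12, n, z), (13, m, w), (15, k, n), (31, a, w), (31, x, m), (35, a, p), (35, u, p), (4, m, y), (6, z, c), (8, c, t)} → {(10, a, r), (31, a, w), (31, x, m), (35, a, p), (35, u, p), (8, c, t)}
Keep only column(s) D, G (1 duplicate(s) eliminated): {(10, r), (31, m), (31, w), (35, p), (8, t)}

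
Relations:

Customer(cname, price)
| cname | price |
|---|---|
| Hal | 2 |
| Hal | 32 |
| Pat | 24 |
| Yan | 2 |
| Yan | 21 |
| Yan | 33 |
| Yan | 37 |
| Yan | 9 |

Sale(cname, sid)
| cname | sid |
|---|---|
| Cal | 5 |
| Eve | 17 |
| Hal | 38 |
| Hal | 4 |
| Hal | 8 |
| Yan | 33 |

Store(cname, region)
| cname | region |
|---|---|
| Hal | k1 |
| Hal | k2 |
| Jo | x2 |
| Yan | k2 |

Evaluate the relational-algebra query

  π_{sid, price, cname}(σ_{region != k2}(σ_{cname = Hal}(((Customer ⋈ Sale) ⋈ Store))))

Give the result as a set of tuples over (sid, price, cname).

Joining Customer and Sale on cname yields {(Hal, 2, 38), (Hal, 2, 4), (Hal, 2, 8), (Hal, 32, 38), (Hal, 32, 4), (Hal, 32, 8), (Yan, 2, 33), (Yan, 21, 33), (Yan, 33, 33), (Yan, 37, 33), (Yan, 9, 33)}.
Joining (Customer ⋈ Sale) and Store on cname yields {(Hal, 2, 38, k1), (Hal, 2, 38, k2), (Hal, 2, 4, k1), (Hal, 2, 4, k2), (Hal, 2, 8, k1), (Hal, 2, 8, k2), (Hal, 32, 38, k1), (Hal, 32, 38, k2), (Hal, 32, 4, k1), (Hal, 32, 4, k2), (Hal, 32, 8, k1), (Hal, 32, 8, k2), (Yan, 2, 33, k2), (Yan, 21, 33, k2), (Yan, 33, 33, k2), (Yan, 37, 33, k2), (Yan, 9, 33, k2)}.
Filtering on cname = Hal leaves {(Hal, 2, 38, k1), (Hal, 2, 38, k2), (Hal, 2, 4, k1), (Hal, 2, 4, k2), (Hal, 2, 8, k1), (Hal, 2, 8, k2), (Hal, 32, 38, k1), (Hal, 32, 38, k2), (Hal, 32, 4, k1), (Hal, 32, 4, k2), (Hal, 32, 8, k1), (Hal, 32, 8, k2)}.
Filtering on region != k2 leaves {(Hal, 2, 38, k1), (Hal, 2, 4, k1), (Hal, 2, 8, k1), (Hal, 32, 38, k1), (Hal, 32, 4, k1), (Hal, 32, 8, k1)}.
Projecting to sid, price, cname: {(38, 2, Hal), (38, 32, Hal), (4, 2, Hal), (4, 32, Hal), (8, 2, Hal), (8, 32, Hal)}

{(38, 2, Hal), (38, 32, Hal), (4, 2, Hal), (4, 32, Hal), (8, 2, Hal), (8, 32, Hal)}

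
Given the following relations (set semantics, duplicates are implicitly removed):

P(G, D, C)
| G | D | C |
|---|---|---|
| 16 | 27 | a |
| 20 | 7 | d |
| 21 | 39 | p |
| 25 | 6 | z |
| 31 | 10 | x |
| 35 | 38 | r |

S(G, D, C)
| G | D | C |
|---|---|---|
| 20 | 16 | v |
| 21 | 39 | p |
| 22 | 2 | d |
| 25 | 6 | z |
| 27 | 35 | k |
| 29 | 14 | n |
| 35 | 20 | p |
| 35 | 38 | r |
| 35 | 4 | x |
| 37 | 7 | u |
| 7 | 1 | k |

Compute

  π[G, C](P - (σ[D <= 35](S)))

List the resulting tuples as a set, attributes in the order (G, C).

σ[D <= 35]: keep tuples satisfying D <= 35 → {(20, 16, v), (22, 2, d), (25, 6, z), (27, 35, k), (29, 14, n), (35, 20, p), (35, 4, x), (37, 7, u), (7, 1, k)}
Set difference of the two operands is {(16, 27, a), (20, 7, d), (21, 39, p), (31, 10, x), (35, 38, r)}.
Keep only column(s) G, C: {(16, a), (20, d), (21, p), (31, x), (35, r)}

{(16, a), (20, d), (21, p), (31, x), (35, r)}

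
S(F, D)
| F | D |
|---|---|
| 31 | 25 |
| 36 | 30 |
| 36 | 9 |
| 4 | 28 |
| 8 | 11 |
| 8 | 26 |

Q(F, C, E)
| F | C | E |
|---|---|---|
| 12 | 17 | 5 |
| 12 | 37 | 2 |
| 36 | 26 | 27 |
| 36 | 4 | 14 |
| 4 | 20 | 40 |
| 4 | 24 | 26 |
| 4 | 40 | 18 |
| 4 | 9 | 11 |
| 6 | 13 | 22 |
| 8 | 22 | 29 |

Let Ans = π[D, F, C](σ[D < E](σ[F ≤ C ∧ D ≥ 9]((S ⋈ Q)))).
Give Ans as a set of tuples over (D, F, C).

{(11, 8, 22), (26, 8, 22), (28, 4, 20)}

S ⋈ Q (natural join on F): {(36, 30, 26, 27), (36, 30, 4, 14), (36, 9, 26, 27), (36, 9, 4, 14), (4, 28, 20, 40), (4, 28, 24, 26), (4, 28, 40, 18), (4, 28, 9, 11), (8, 11, 22, 29), (8, 26, 22, 29)}
Apply σ_{F ≤ C ∧ D ≥ 9}; surviving tuples: {(4, 28, 20, 40), (4, 28, 24, 26), (4, 28, 40, 18), (4, 28, 9, 11), (8, 11, 22, 29), (8, 26, 22, 29)}
Apply σ_{D < E}; surviving tuples: {(4, 28, 20, 40), (8, 11, 22, 29), (8, 26, 22, 29)}
π[D, F, C]: project onto (D, F, C) → {(11, 8, 22), (26, 8, 22), (28, 4, 20)}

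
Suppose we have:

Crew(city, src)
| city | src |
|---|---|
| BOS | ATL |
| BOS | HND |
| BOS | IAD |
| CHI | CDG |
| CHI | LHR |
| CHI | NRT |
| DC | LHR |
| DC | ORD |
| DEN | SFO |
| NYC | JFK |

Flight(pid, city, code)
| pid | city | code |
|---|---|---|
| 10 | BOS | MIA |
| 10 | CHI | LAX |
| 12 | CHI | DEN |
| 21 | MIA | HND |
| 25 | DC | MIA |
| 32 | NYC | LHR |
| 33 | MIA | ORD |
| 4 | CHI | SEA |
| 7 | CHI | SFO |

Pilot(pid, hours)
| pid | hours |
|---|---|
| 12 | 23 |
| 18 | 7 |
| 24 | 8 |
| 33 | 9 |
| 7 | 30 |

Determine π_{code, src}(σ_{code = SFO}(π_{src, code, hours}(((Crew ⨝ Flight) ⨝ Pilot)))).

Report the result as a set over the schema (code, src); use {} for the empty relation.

{(SFO, CDG), (SFO, LHR), (SFO, NRT)}

Natural join on city: {(BOS, ATL, 10, MIA), (BOS, HND, 10, MIA), (BOS, IAD, 10, MIA), (CHI, CDG, 10, LAX), (CHI, CDG, 12, DEN), (CHI, CDG, 4, SEA), (CHI, CDG, 7, SFO), (CHI, LHR, 10, LAX), (CHI, LHR, 12, DEN), (CHI, LHR, 4, SEA), (CHI, LHR, 7, SFO), (CHI, NRT, 10, LAX), (CHI, NRT, 12, DEN), (CHI, NRT, 4, SEA), (CHI, NRT, 7, SFO), (DC, LHR, 25, MIA), (DC, ORD, 25, MIA), (NYC, JFK, 32, LHR)}
Natural join on pid: {(CHI, CDG, 12, DEN, 23), (CHI, CDG, 7, SFO, 30), (CHI, LHR, 12, DEN, 23), (CHI, LHR, 7, SFO, 30), (CHI, NRT, 12, DEN, 23), (CHI, NRT, 7, SFO, 30)}
Projecting to src, code, hours: {(CDG, DEN, 23), (CDG, SFO, 30), (LHR, DEN, 23), (LHR, SFO, 30), (NRT, DEN, 23), (NRT, SFO, 30)}
Apply σ_{code = SFO}; surviving tuples: {(CDG, SFO, 30), (LHR, SFO, 30), (NRT, SFO, 30)}
Projecting to code, src: {(SFO, CDG), (SFO, LHR), (SFO, NRT)}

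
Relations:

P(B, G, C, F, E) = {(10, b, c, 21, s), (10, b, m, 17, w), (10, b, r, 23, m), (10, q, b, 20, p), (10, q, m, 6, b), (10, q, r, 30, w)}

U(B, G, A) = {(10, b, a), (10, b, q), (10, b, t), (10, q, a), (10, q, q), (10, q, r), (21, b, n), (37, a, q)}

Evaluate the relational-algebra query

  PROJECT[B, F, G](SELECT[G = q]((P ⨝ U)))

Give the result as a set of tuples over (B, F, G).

{(10, 20, q), (10, 30, q), (10, 6, q)}

Natural join on B, G: {(10, b, c, 21, s, a), (10, b, c, 21, s, q), (10, b, c, 21, s, t), (10, b, m, 17, w, a), (10, b, m, 17, w, q), (10, b, m, 17, w, t), (10, b, r, 23, m, a), (10, b, r, 23, m, q), (10, b, r, 23, m, t), (10, q, b, 20, p, a), (10, q, b, 20, p, q), (10, q, b, 20, p, r), (10, q, m, 6, b, a), (10, q, m, 6, b, q), (10, q, m, 6, b, r), (10, q, r, 30, w, a), (10, q, r, 30, w, q), (10, q, r, 30, w, r)}
σ[G = q]: keep tuples satisfying G = q → {(10, q, b, 20, p, a), (10, q, b, 20, p, q), (10, q, b, 20, p, r), (10, q, m, 6, b, a), (10, q, m, 6, b, q), (10, q, m, 6, b, r), (10, q, r, 30, w, a), (10, q, r, 30, w, q), (10, q, r, 30, w, r)}
Keep only column(s) B, F, G (6 duplicate(s) eliminated): {(10, 20, q), (10, 30, q), (10, 6, q)}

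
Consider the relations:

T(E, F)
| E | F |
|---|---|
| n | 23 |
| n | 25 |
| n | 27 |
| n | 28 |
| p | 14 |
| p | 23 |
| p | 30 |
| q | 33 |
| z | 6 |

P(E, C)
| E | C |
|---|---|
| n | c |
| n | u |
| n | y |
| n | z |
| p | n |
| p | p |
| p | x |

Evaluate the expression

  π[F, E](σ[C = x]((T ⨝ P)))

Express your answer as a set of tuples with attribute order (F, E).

T ⋈ P (natural join on E): {(n, 23, c), (n, 23, u), (n, 23, y), (n, 23, z), (n, 25, c), (n, 25, u), (n, 25, y), (n, 25, z), (n, 27, c), (n, 27, u), (n, 27, y), (n, 27, z), (n, 28, c), (n, 28, u), (n, 28, y), (n, 28, z), (p, 14, n), (p, 14, p), (p, 14, x), (p, 23, n), (p, 23, p), (p, 23, x), (p, 30, n), (p, 30, p), (p, 30, x)}
Apply σ_{C = x}; surviving tuples: {(p, 14, x), (p, 23, x), (p, 30, x)}
π_{F, E} gives {(14, p), (23, p), (30, p)}.

{(14, p), (23, p), (30, p)}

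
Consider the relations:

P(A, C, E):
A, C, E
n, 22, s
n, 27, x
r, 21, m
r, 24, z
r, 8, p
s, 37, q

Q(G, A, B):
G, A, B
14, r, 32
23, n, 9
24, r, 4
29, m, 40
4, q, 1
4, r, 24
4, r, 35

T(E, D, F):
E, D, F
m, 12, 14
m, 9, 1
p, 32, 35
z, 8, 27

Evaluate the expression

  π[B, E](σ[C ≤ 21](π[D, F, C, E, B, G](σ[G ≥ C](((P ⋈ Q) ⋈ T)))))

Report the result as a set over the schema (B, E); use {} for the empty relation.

Joining P and Q on A yields {(n, 22, s, 23, 9), (n, 27, x, 23, 9), (r, 21, m, 14, 32), (r, 21, m, 24, 4), (r, 21, m, 4, 24), (r, 21, m, 4, 35), (r, 24, z, 14, 32), (r, 24, z, 24, 4), (r, 24, z, 4, 24), (r, 24, z, 4, 35), (r, 8, p, 14, 32), (r, 8, p, 24, 4), (r, 8, p, 4, 24), (r, 8, p, 4, 35)}.
Joining (P ⋈ Q) and T on E yields {(r, 21, m, 14, 32, 12, 14), (r, 21, m, 14, 32, 9, 1), (r, 21, m, 24, 4, 12, 14), (r, 21, m, 24, 4, 9, 1), (r, 21, m, 4, 24, 12, 14), (r, 21, m, 4, 24, 9, 1), (r, 21, m, 4, 35, 12, 14), (r, 21, m, 4, 35, 9, 1), (r, 24, z, 14, 32, 8, 27), (r, 24, z, 24, 4, 8, 27), (r, 24, z, 4, 24, 8, 27), (r, 24, z, 4, 35, 8, 27), (r, 8, p, 14, 32, 32, 35), (r, 8, p, 24, 4, 32, 35), (r, 8, p, 4, 24, 32, 35), (r, 8, p, 4, 35, 32, 35)}.
Apply σ_{G ≥ C}; surviving tuples: {(r, 21, m, 24, 4, 12, 14), (r, 21, m, 24, 4, 9, 1), (r, 24, z, 24, 4, 8, 27), (r, 8, p, 14, 32, 32, 35), (r, 8, p, 24, 4, 32, 35)}
π[D, F, C, E, B, G]: project onto (D, F, C, E, B, G) → {(12, 14, 21, m, 4, 24), (32, 35, 8, p, 32, 14), (32, 35, 8, p, 4, 24), (8, 27, 24, z, 4, 24), (9, 1, 21, m, 4, 24)}
Apply σ_{C ≤ 21}; surviving tuples: {(12, 14, 21, m, 4, 24), (32, 35, 8, p, 32, 14), (32, 35, 8, p, 4, 24), (9, 1, 21, m, 4, 24)}
π[B, E]: project onto (B, E) (1 duplicate(s) eliminated) → {(32, p), (4, m), (4, p)}

{(32, p), (4, m), (4, p)}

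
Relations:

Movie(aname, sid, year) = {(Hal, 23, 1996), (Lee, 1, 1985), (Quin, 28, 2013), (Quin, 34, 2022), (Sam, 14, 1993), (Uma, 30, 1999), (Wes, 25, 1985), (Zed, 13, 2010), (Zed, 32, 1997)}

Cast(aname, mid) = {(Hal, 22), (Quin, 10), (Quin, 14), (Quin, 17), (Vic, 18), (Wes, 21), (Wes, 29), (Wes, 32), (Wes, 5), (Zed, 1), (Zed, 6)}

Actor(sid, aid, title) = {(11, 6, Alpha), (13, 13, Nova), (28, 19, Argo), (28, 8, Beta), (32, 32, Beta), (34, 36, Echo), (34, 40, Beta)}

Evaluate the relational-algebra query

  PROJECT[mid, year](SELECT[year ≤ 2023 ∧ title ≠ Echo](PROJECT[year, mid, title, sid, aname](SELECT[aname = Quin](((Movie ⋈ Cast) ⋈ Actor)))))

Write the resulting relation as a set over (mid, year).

Movie ⋈ Cast (natural join on aname): {(Hal, 23, 1996, 22), (Quin, 28, 2013, 10), (Quin, 28, 2013, 14), (Quin, 28, 2013, 17), (Quin, 34, 2022, 10), (Quin, 34, 2022, 14), (Quin, 34, 2022, 17), (Wes, 25, 1985, 21), (Wes, 25, 1985, 29), (Wes, 25, 1985, 32), (Wes, 25, 1985, 5), (Zed, 13, 2010, 1), (Zed, 13, 2010, 6), (Zed, 32, 1997, 1), (Zed, 32, 1997, 6)}
(Movie ⋈ Cast) ⋈ Actor (natural join on sid): {(Quin, 28, 2013, 10, 19, Argo), (Quin, 28, 2013, 10, 8, Beta), (Quin, 28, 2013, 14, 19, Argo), (Quin, 28, 2013, 14, 8, Beta), (Quin, 28, 2013, 17, 19, Argo), (Quin, 28, 2013, 17, 8, Beta), (Quin, 34, 2022, 10, 36, Echo), (Quin, 34, 2022, 10, 40, Beta), (Quin, 34, 2022, 14, 36, Echo), (Quin, 34, 2022, 14, 40, Beta), (Quin, 34, 2022, 17, 36, Echo), (Quin, 34, 2022, 17, 40, Beta), (Zed, 13, 2010, 1, 13, Nova), (Zed, 13, 2010, 6, 13, Nova), (Zed, 32, 1997, 1, 32, Beta), (Zed, 32, 1997, 6, 32, Beta)}
σ[aname = Quin]: keep tuples satisfying aname = Quin → {(Quin, 28, 2013, 10, 19, Argo), (Quin, 28, 2013, 10, 8, Beta), (Quin, 28, 2013, 14, 19, Argo), (Quin, 28, 2013, 14, 8, Beta), (Quin, 28, 2013, 17, 19, Argo), (Quin, 28, 2013, 17, 8, Beta), (Quin, 34, 2022, 10, 36, Echo), (Quin, 34, 2022, 10, 40, Beta), (Quin, 34, 2022, 14, 36, Echo), (Quin, 34, 2022, 14, 40, Beta), (Quin, 34, 2022, 17, 36, Echo), (Quin, 34, 2022, 17, 40, Beta)}
π_{year, mid, title, sid, aname} gives {(2013, 10, Argo, 28, Quin), (2013, 10, Beta, 28, Quin), (2013, 14, Argo, 28, Quin), (2013, 14, Beta, 28, Quin), (2013, 17, Argo, 28, Quin), (2013, 17, Beta, 28, Quin), (2022, 10, Beta, 34, Quin), (2022, 10, Echo, 34, Quin), (2022, 14, Beta, 34, Quin), (2022, 14, Echo, 34, Quin), (2022, 17, Beta, 34, Quin), (2022, 17, Echo, 34, Quin)}.
σ[year ≤ 2023 ∧ title ≠ Echo]: keep tuples satisfying year ≤ 2023 ∧ title ≠ Echo → {(2013, 10, Argo, 28, Quin), (2013, 10, Beta, 28, Quin), (2013, 14, Argo, 28, Quin), (2013, 14, Beta, 28, Quin), (2013, 17, Argo, 28, Quin), (2013, 17, Beta, 28, Quin), (2022, 10, Beta, 34, Quin), (2022, 14, Beta, 34, Quin), (2022, 17, Beta, 34, Quin)}
π_{mid, year} gives {(10, 2013), (10, 2022), (14, 2013), (14, 2022), (17, 2013), (17, 2022)} (3 duplicate(s) eliminated).

{(10, 2013), (10, 2022), (14, 2013), (14, 2022), (17, 2013), (17, 2022)}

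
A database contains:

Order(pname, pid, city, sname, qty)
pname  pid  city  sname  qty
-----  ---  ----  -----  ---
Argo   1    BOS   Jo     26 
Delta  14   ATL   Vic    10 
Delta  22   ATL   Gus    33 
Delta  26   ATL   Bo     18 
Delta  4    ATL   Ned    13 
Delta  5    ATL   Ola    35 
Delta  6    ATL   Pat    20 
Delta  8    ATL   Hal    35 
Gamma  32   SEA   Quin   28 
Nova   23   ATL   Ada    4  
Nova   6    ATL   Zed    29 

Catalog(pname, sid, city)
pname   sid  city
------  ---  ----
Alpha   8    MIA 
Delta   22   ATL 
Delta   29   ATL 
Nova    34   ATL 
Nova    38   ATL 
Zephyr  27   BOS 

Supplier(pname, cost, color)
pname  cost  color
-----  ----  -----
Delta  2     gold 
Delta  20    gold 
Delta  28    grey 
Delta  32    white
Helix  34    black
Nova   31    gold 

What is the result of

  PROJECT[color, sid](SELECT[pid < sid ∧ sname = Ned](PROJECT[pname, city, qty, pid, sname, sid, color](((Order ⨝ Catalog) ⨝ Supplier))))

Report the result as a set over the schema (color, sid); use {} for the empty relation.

{(gold, 22), (gold, 29), (grey, 22), (grey, 29), (white, 22), (white, 29)}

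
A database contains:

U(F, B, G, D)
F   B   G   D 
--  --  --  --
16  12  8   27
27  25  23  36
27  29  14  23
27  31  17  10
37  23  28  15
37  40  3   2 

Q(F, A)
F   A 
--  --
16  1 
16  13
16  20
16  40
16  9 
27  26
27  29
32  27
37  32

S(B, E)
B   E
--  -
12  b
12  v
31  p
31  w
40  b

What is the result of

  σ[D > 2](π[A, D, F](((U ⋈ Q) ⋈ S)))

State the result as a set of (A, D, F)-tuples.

{(1, 27, 16), (13, 27, 16), (20, 27, 16), (26, 10, 27), (29, 10, 27), (40, 27, 16), (9, 27, 16)}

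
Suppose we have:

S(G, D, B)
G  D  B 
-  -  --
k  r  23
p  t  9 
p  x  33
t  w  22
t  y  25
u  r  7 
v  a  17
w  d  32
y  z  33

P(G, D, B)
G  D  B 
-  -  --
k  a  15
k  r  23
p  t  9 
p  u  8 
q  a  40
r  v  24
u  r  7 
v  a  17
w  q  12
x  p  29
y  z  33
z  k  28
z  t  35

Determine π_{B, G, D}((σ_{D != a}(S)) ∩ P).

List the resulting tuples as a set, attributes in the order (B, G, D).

{(23, k, r), (33, y, z), (7, u, r), (9, p, t)}

Filtering on D != a leaves {(k, r, 23), (p, t, 9), (p, x, 33), (t, w, 22), (t, y, 25), (u, r, 7), (w, d, 32), (y, z, 33)}.
Intersection: {(k, r, 23), (p, t, 9), (p, x, 33), (t, w, 22), (t, y, 25), (u, r, 7), (w, d, 32), (y, z, 33)} with {(k, a, 15), (k, r, 23), (p, t, 9), (p, u, 8), (q, a, 40), (r, v, 24), (u, r, 7), (v, a, 17), (w, q, 12), (x, p, 29), (y, z, 33), (z, k, 28), (z, t, 35)} → {(k, r, 23), (p, t, 9), (u, r, 7), (y, z, 33)}
π_{B, G, D} gives {(23, k, r), (33, y, z), (7, u, r), (9, p, t)}.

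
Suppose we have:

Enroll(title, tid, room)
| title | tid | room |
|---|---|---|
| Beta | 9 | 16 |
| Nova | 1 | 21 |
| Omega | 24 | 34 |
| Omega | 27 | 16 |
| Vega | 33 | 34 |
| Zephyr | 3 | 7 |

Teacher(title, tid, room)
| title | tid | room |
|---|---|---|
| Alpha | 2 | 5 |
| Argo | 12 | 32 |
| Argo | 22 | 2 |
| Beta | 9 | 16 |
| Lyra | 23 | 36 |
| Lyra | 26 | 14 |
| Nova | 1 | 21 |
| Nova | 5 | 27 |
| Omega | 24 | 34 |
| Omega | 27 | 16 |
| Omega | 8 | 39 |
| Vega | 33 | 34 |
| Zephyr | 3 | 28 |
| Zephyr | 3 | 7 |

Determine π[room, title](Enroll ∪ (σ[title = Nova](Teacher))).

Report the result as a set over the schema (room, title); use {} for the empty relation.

Filtering on title = Nova leaves {(Nova, 1, 21), (Nova, 5, 27)}.
Taking the union: {(Beta, 9, 16), (Nova, 1, 21), (Nova, 5, 27), (Omega, 24, 34), (Omega, 27, 16), (Vega, 33, 34), (Zephyr, 3, 7)}
Projecting to room, title: {(16, Beta), (16, Omega), (21, Nova), (27, Nova), (34, Omega), (34, Vega), (7, Zephyr)}

{(16, Beta), (16, Omega), (21, Nova), (27, Nova), (34, Omega), (34, Vega), (7, Zephyr)}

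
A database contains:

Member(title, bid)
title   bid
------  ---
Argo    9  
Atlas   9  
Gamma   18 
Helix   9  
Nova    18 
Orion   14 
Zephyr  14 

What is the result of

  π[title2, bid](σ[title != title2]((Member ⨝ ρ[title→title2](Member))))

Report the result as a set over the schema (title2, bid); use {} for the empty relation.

{(Argo, 9), (Atlas, 9), (Gamma, 18), (Helix, 9), (Nova, 18), (Orion, 14), (Zephyr, 14)}

ρ[title→title2]: schema becomes (title2, bid); tuples unchanged.
Joining Member and ρ[title→title2](Member) on bid yields {(Argo, 9, Argo), (Argo, 9, Atlas), (Argo, 9, Helix), (Atlas, 9, Argo), (Atlas, 9, Atlas), (Atlas, 9, Helix), (Gamma, 18, Gamma), (Gamma, 18, Nova), (Helix, 9, Argo), (Helix, 9, Atlas), (Helix, 9, Helix), (Nova, 18, Gamma), (Nova, 18, Nova), (Orion, 14, Orion), (Orion, 14, Zephyr), (Zephyr, 14, Orion), (Zephyr, 14, Zephyr)}.
Selection title != title2: {(Argo, 9, Atlas), (Argo, 9, Helix), (Atlas, 9, Argo), (Atlas, 9, Helix), (Gamma, 18, Nova), (Helix, 9, Argo), (Helix, 9, Atlas), (Nova, 18, Gamma), (Orion, 14, Zephyr), (Zephyr, 14, Orion)}
π_{title2, bid} gives {(Argo, 9), (Atlas, 9), (Gamma, 18), (Helix, 9), (Nova, 18), (Orion, 14), (Zephyr, 14)} (3 duplicate(s) eliminated).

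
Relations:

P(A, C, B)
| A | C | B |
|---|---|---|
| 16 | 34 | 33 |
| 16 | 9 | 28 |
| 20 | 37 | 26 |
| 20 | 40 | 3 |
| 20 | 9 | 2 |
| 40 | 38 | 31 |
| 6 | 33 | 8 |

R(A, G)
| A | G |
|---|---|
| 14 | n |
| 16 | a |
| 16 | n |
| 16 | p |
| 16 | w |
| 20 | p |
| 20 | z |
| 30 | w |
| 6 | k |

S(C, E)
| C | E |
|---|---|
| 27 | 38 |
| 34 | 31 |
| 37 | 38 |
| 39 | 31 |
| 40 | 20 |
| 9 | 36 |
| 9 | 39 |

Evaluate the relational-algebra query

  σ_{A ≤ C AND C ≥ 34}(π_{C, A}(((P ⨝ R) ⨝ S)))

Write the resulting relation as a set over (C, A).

{(34, 16), (37, 20), (40, 20)}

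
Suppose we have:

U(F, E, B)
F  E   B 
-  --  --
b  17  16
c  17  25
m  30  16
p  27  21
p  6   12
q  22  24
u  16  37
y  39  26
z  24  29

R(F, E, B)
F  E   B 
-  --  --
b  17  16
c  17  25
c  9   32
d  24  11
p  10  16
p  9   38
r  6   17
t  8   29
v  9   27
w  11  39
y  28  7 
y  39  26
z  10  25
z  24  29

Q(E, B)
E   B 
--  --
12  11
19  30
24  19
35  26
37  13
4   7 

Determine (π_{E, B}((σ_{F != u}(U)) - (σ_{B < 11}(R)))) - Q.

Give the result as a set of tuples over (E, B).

{(17, 16), (17, 25), (22, 24), (24, 29), (27, 21), (30, 16), (39, 26), (6, 12)}

Filtering on F != u leaves {(b, 17, 16), (c, 17, 25), (m, 30, 16), (p, 27, 21), (p, 6, 12), (q, 22, 24), (y, 39, 26), (z, 24, 29)}.
Filtering on B < 11 leaves {(y, 28, 7)}.
Difference: {(b, 17, 16), (c, 17, 25), (m, 30, 16), (p, 27, 21), (p, 6, 12), (q, 22, 24), (y, 39, 26), (z, 24, 29)} with {(y, 28, 7)} → {(b, 17, 16), (c, 17, 25), (m, 30, 16), (p, 27, 21), (p, 6, 12), (q, 22, 24), (y, 39, 26), (z, 24, 29)}
π[E, B]: project onto (E, B) → {(17, 16), (17, 25), (22, 24), (24, 29), (27, 21), (30, 16), (39, 26), (6, 12)}
Difference: {(17, 16), (17, 25), (22, 24), (24, 29), (27, 21), (30, 16), (39, 26), (6, 12)} with {(12, 11), (19, 30), (24, 19), (35, 26), (37, 13), (4, 7)} → {(17, 16), (17, 25), (22, 24), (24, 29), (27, 21), (30, 16), (39, 26), (6, 12)}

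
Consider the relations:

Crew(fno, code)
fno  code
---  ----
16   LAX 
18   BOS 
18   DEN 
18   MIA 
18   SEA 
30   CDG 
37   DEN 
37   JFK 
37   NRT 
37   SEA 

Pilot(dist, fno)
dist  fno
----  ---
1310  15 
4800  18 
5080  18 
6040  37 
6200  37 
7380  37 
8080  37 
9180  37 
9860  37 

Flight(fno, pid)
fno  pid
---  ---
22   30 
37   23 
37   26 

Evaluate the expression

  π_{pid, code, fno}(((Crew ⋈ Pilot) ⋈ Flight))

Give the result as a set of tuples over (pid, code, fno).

{(23, DEN, 37), (23, JFK, 37), (23, NRT, 37), (23, SEA, 37), (26, DEN, 37), (26, JFK, 37), (26, NRT, 37), (26, SEA, 37)}

Joining Crew and Pilot on fno yields {(18, BOS, 4800), (18, BOS, 5080), (18, DEN, 4800), (18, DEN, 5080), (18, MIA, 4800), (18, MIA, 5080), (18, SEA, 4800), (18, SEA, 5080), (37, DEN, 6040), (37, DEN, 6200), (37, DEN, 7380), (37, DEN, 8080), (37, DEN, 9180), (37, DEN, 9860), (37, JFK, 6040), (37, JFK, 6200), (37, JFK, 7380), (37, JFK, 8080), (37, JFK, 9180), (37, JFK, 9860), (37, NRT, 6040), (37, NRT, 6200), (37, NRT, 7380), (37, NRT, 8080), (37, NRT, 9180), (37, NRT, 9860), (37, SEA, 6040), (37, SEA, 6200), (37, SEA, 7380), (37, SEA, 8080), (37, SEA, 9180), (37, SEA, 9860)}.
Joining (Crew ⋈ Pilot) and Flight on fno yields {(37, DEN, 6040, 23), (37, DEN, 6040, 26), (37, DEN, 6200, 23), (37, DEN, 6200, 26), (37, DEN, 7380, 23), (37, DEN, 7380, 26), (37, DEN, 8080, 23), (37, DEN, 8080, 26), (37, DEN, 9180, 23), (37, DEN, 9180, 26), (37, DEN, 9860, 23), (37, DEN, 9860, 26), (37, JFK, 6040, 23), (37, JFK, 6040, 26), (37, JFK, 6200, 23), (37, JFK, 6200, 26), (37, JFK, 7380, 23), (37, JFK, 7380, 26), (37, JFK, 8080, 23), (37, JFK, 8080, 26), (37, JFK, 9180, 23), (37, JFK, 9180, 26), (37, JFK, 9860, 23), (37, JFK, 9860, 26), (37, NRT, 6040, 23), (37, NRT, 6040, 26), (37, NRT, 6200, 23), (37, NRT, 6200, 26), (37, NRT, 7380, 23), (37, NRT, 7380, 26), (37, NRT, 8080, 23), (37, NRT, 8080, 26), (37, NRT, 9180, 23), (37, NRT, 9180, 26), (37, NRT, 9860, 23), (37, NRT, 9860, 26), (37, SEA, 6040, 23), (37, SEA, 6040, 26), (37, SEA, 6200, 23), (37, SEA, 6200, 26), (37, SEA, 7380, 23), (37, SEA, 7380, 26), (37, SEA, 8080, 23), (37, SEA, 8080, 26), (37, SEA, 9180, 23), (37, SEA, 9180, 26), (37, SEA, 9860, 23), (37, SEA, 9860, 26)}.
π[pid, code, fno]: project onto (pid, code, fno) (40 duplicate(s) eliminated) → {(23, DEN, 37), (23, JFK, 37), (23, NRT, 37), (23, SEA, 37), (26, DEN, 37), (26, JFK, 37), (26, NRT, 37), (26, SEA, 37)}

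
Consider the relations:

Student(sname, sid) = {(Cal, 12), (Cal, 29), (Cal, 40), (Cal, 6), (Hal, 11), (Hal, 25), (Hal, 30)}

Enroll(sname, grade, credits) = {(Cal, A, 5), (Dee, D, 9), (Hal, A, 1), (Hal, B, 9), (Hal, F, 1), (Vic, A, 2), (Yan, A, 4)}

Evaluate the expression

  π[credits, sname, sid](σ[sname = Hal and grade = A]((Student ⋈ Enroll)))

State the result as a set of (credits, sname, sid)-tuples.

{(1, Hal, 11), (1, Hal, 25), (1, Hal, 30)}

Student ⋈ Enroll (natural join on sname): {(Cal, 12, A, 5), (Cal, 29, A, 5), (Cal, 40, A, 5), (Cal, 6, A, 5), (Hal, 11, A, 1), (Hal, 11, B, 9), (Hal, 11, F, 1), (Hal, 25, A, 1), (Hal, 25, B, 9), (Hal, 25, F, 1), (Hal, 30, A, 1), (Hal, 30, B, 9), (Hal, 30, F, 1)}
σ[sname = Hal and grade = A]: keep tuples satisfying sname = Hal and grade = A → {(Hal, 11, A, 1), (Hal, 25, A, 1), (Hal, 30, A, 1)}
Projecting to credits, sname, sid: {(1, Hal, 11), (1, Hal, 25), (1, Hal, 30)}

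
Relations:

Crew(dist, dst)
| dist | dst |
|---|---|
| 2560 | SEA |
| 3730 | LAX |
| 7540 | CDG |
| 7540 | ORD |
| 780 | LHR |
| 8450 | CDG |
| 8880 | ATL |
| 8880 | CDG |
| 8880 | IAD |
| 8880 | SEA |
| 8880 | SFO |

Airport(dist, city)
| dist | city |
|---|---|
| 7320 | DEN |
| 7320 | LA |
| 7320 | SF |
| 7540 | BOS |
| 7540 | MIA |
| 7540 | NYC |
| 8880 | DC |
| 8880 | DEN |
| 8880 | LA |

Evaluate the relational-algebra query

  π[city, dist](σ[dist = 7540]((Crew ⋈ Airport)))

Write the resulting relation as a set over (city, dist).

Natural join on dist: {(7540, CDG, BOS), (7540, CDG, MIA), (7540, CDG, NYC), (7540, ORD, BOS), (7540, ORD, MIA), (7540, ORD, NYC), (8880, ATL, DC), (8880, ATL, DEN), (8880, ATL, LA), (8880, CDG, DC), (8880, CDG, DEN), (8880, CDG, LA), (8880, IAD, DC), (8880, IAD, DEN), (8880, IAD, LA), (8880, SEA, DC), (8880, SEA, DEN), (8880, SEA, LA), (8880, SFO, DC), (8880, SFO, DEN), (8880, SFO, LA)}
Selection dist = 7540: {(7540, CDG, BOS), (7540, CDG, MIA), (7540, CDG, NYC), (7540, ORD, BOS), (7540, ORD, MIA), (7540, ORD, NYC)}
Projecting to city, dist (3 duplicate(s) eliminated): {(BOS, 7540), (MIA, 7540), (NYC, 7540)}

{(BOS, 7540), (MIA, 7540), (NYC, 7540)}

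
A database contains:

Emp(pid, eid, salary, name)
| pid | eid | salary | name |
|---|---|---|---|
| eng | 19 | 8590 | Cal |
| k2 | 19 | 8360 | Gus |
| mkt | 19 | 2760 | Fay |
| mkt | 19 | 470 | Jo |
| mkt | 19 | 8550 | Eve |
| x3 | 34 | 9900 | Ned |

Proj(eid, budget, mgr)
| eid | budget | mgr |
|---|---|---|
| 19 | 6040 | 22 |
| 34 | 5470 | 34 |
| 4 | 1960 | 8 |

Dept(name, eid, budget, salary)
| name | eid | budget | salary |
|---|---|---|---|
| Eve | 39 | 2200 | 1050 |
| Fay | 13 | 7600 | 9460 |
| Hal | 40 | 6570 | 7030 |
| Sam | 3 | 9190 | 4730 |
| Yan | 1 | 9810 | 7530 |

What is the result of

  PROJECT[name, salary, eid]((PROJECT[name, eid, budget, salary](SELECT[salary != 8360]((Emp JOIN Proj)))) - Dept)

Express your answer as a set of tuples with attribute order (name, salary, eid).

{(Cal, 8590, 19), (Eve, 8550, 19), (Fay, 2760, 19), (Jo, 470, 19), (Ned, 9900, 34)}

Joining Emp and Proj on eid yields {(eng, 19, 8590, Cal, 6040, 22), (k2, 19, 8360, Gus, 6040, 22), (mkt, 19, 2760, Fay, 6040, 22), (mkt, 19, 470, Jo, 6040, 22), (mkt, 19, 8550, Eve, 6040, 22), (x3, 34, 9900, Ned, 5470, 34)}.
Apply σ_{salary != 8360}; surviving tuples: {(eng, 19, 8590, Cal, 6040, 22), (mkt, 19, 2760, Fay, 6040, 22), (mkt, 19, 470, Jo, 6040, 22), (mkt, 19, 8550, Eve, 6040, 22), (x3, 34, 9900, Ned, 5470, 34)}
π[name, eid, budget, salary]: project onto (name, eid, budget, salary) → {(Cal, 19, 6040, 8590), (Eve, 19, 6040, 8550), (Fay, 19, 6040, 2760), (Jo, 19, 6040, 470), (Ned, 34, 5470, 9900)}
Taking the difference: {(Cal, 19, 6040, 8590), (Eve, 19, 6040, 8550), (Fay, 19, 6040, 2760), (Jo, 19, 6040, 470), (Ned, 34, 5470, 9900)}
π[name, salary, eid]: project onto (name, salary, eid) → {(Cal, 8590, 19), (Eve, 8550, 19), (Fay, 2760, 19), (Jo, 470, 19), (Ned, 9900, 34)}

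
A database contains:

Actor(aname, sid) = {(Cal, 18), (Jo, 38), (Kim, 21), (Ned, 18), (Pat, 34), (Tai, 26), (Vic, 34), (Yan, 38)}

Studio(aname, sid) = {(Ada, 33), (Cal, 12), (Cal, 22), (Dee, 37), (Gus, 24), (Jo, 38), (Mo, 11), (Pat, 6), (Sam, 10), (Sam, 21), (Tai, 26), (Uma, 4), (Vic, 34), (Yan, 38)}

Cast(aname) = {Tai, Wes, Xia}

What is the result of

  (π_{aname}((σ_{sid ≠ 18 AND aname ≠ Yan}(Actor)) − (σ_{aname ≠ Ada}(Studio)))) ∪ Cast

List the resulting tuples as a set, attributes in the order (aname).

Selection sid ≠ 18 AND aname ≠ Yan: {(Jo, 38), (Kim, 21), (Pat, 34), (Tai, 26), (Vic, 34)}
Selection aname ≠ Ada: {(Cal, 12), (Cal, 22), (Dee, 37), (Gus, 24), (Jo, 38), (Mo, 11), (Pat, 6), (Sam, 10), (Sam, 21), (Tai, 26), (Uma, 4), (Vic, 34), (Yan, 38)}
Set difference of the two operands is {(Kim, 21), (Pat, 34)}.
π[aname]: project onto (aname) → {Kim, Pat}
Set union of the two operands is {Kim, Pat, Tai, Wes, Xia}.

{Kim, Pat, Tai, Wes, Xia}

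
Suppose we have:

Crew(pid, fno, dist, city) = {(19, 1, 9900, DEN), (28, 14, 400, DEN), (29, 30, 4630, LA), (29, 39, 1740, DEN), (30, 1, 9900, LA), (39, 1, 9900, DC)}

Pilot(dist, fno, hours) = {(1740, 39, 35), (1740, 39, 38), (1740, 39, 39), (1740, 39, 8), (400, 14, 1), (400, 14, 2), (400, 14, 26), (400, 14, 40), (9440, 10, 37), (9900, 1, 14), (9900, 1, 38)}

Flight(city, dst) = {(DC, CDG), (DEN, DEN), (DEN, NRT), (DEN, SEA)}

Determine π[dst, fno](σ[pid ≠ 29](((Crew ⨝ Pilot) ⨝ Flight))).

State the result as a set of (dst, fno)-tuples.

Natural join on fno, dist: {(19, 1, 9900, DEN, 14), (19, 1, 9900, DEN, 38), (28, 14, 400, DEN, 1), (28, 14, 400, DEN, 2), (28, 14, 400, DEN, 26), (28, 14, 400, DEN, 40), (29, 39, 1740, DEN, 35), (29, 39, 1740, DEN, 38), (29, 39, 1740, DEN, 39), (29, 39, 1740, DEN, 8), (30, 1, 9900, LA, 14), (30, 1, 9900, LA, 38), (39, 1, 9900, DC, 14), (39, 1, 9900, DC, 38)}
Natural join on city: {(19, 1, 9900, DEN, 14, DEN), (19, 1, 9900, DEN, 14, NRT), (19, 1, 9900, DEN, 14, SEA), (19, 1, 9900, DEN, 38, DEN), (19, 1, 9900, DEN, 38, NRT), (19, 1, 9900, DEN, 38, SEA), (28, 14, 400, DEN, 1, DEN), (28, 14, 400, DEN, 1, NRT), (28, 14, 400, DEN, 1, SEA), (28, 14, 400, DEN, 2, DEN), (28, 14, 400, DEN, 2, NRT), (28, 14, 400, DEN, 2, SEA), (28, 14, 400, DEN, 26, DEN), (28, 14, 400, DEN, 26, NRT), (28, 14, 400, DEN, 26, SEA), (28, 14, 400, DEN, 40, DEN), (28, 14, 400, DEN, 40, NRT), (28, 14, 400, DEN, 40, SEA), (29, 39, 1740, DEN, 35, DEN), (29, 39, 1740, DEN, 35, NRT), (29, 39, 1740, DEN, 35, SEA), (29, 39, 1740, DEN, 38, DEN), (29, 39, 1740, DEN, 38, NRT), (29, 39, 1740, DEN, 38, SEA), (29, 39, 1740, DEN, 39, DEN), (29, 39, 1740, DEN, 39, NRT), (29, 39, 1740, DEN, 39, SEA), (29, 39, 1740, DEN, 8, DEN), (29, 39, 1740, DEN, 8, NRT), (29, 39, 1740, DEN, 8, SEA), (39, 1, 9900, DC, 14, CDG), (39, 1, 9900, DC, 38, CDG)}
Filtering on pid ≠ 29 leaves {(19, 1, 9900, DEN, 14, DEN), (19, 1, 9900, DEN, 14, NRT), (19, 1, 9900, DEN, 14, SEA), (19, 1, 9900, DEN, 38, DEN), (19, 1, 9900, DEN, 38, NRT), (19, 1, 9900, DEN, 38, SEA), (28, 14, 400, DEN, 1, DEN), (28, 14, 400, DEN, 1, NRT), (28, 14, 400, DEN, 1, SEA), (28, 14, 400, DEN, 2, DEN), (28, 14, 400, DEN, 2, NRT), (28, 14, 400, DEN, 2, SEA), (28, 14, 400, DEN, 26, DEN), (28, 14, 400, DEN, 26, NRT), (28, 14, 400, DEN, 26, SEA), (28, 14, 400, DEN, 40, DEN), (28, 14, 400, DEN, 40, NRT), (28, 14, 400, DEN, 40, SEA), (39, 1, 9900, DC, 14, CDG), (39, 1, 9900, DC, 38, CDG)}.
π_{dst, fno} gives {(CDG, 1), (DEN, 1), (DEN, 14), (NRT, 1), (NRT, 14), (SEA, 1), (SEA, 14)} (13 duplicate(s) eliminated).

{(CDG, 1), (DEN, 1), (DEN, 14), (NRT, 1), (NRT, 14), (SEA, 1), (SEA, 14)}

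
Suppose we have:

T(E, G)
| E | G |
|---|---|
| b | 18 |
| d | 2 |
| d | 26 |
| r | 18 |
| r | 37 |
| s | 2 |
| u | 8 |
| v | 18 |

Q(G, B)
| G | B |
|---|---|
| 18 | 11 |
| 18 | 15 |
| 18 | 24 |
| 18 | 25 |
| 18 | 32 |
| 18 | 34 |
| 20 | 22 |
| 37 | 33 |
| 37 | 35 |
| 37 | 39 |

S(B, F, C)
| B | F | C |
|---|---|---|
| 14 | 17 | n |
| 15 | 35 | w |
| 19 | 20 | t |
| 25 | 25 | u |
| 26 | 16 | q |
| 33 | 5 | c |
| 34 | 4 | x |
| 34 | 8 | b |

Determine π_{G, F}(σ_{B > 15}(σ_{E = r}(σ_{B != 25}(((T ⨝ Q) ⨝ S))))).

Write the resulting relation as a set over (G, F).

{(18, 4), (18, 8), (37, 5)}

Joining T and Q on G yields {(b, 18, 11), (b, 18, 15), (b, 18, 24), (b, 18, 25), (b, 18, 32), (b, 18, 34), (r, 18, 11), (r, 18, 15), (r, 18, 24), (r, 18, 25), (r, 18, 32), (r, 18, 34), (r, 37, 33), (r, 37, 35), (r, 37, 39), (v, 18, 11), (v, 18, 15), (v, 18, 24), (v, 18, 25), (v, 18, 32), (v, 18, 34)}.
Joining (T ⨝ Q) and S on B yields {(b, 18, 15, 35, w), (b, 18, 25, 25, u), (b, 18, 34, 4, x), (b, 18, 34, 8, b), (r, 18, 15, 35, w), (r, 18, 25, 25, u), (r, 18, 34, 4, x), (r, 18, 34, 8, b), (r, 37, 33, 5, c), (v, 18, 15, 35, w), (v, 18, 25, 25, u), (v, 18, 34, 4, x), (v, 18, 34, 8, b)}.
σ[B != 25]: keep tuples satisfying B != 25 → {(b, 18, 15, 35, w), (b, 18, 34, 4, x), (b, 18, 34, 8, b), (r, 18, 15, 35, w), (r, 18, 34, 4, x), (r, 18, 34, 8, b), (r, 37, 33, 5, c), (v, 18, 15, 35, w), (v, 18, 34, 4, x), (v, 18, 34, 8, b)}
σ[E = r]: keep tuples satisfying E = r → {(r, 18, 15, 35, w), (r, 18, 34, 4, x), (r, 18, 34, 8, b), (r, 37, 33, 5, c)}
σ[B > 15]: keep tuples satisfying B > 15 → {(r, 18, 34, 4, x), (r, 18, 34, 8, b), (r, 37, 33, 5, c)}
Projecting to G, F: {(18, 4), (18, 8), (37, 5)}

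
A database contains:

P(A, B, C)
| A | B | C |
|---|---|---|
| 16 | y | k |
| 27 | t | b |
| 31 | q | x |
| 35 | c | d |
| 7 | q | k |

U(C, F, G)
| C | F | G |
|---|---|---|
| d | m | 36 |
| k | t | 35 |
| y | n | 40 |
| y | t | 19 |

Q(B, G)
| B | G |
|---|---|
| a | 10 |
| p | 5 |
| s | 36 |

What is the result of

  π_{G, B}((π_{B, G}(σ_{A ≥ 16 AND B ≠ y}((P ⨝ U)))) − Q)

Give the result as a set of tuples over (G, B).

Natural join on C: {(16, y, k, t, 35), (35, c, d, m, 36), (7, q, k, t, 35)}
Filtering on A ≥ 16 AND B ≠ y leaves {(35, c, d, m, 36)}.
Keep only column(s) B, G: {(c, 36)}
Taking the difference: {(c, 36)}
Keep only column(s) G, B: {(36, c)}

{(36, c)}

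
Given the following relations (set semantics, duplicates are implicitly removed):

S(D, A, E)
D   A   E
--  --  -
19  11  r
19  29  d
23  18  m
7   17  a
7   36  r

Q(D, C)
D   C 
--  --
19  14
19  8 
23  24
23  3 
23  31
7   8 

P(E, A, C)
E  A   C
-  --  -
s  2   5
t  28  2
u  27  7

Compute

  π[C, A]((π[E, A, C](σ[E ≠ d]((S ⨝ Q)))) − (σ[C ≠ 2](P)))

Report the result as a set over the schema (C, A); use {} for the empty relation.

Natural join on D: {(19, 11, r, 14), (19, 11, r, 8), (19, 29, d, 14), (19, 29, d, 8), (23, 18, m, 24), (23, 18, m, 3), (23, 18, m, 31), (7, 17, a, 8), (7, 36, r, 8)}
Apply σ_{E ≠ d}; surviving tuples: {(19, 11, r, 14), (19, 11, r, 8), (23, 18, m, 24), (23, 18, m, 3), (23, 18, m, 31), (7, 17, a, 8), (7, 36, r, 8)}
Keep only column(s) E, A, C: {(a, 17, 8), (m, 18, 24), (m, 18, 3), (m, 18, 31), (r, 11, 14), (r, 11, 8), (r, 36, 8)}
Apply σ_{C ≠ 2}; surviving tuples: {(s, 2, 5), (u, 27, 7)}
Set difference of the two operands is {(a, 17, 8), (m, 18, 24), (m, 18, 3), (m, 18, 31), (r, 11, 14), (r, 11, 8), (r, 36, 8)}.
Keep only column(s) C, A: {(14, 11), (24, 18), (3, 18), (31, 18), (8, 11), (8, 17), (8, 36)}

{(14, 11), (24, 18), (3, 18), (31, 18), (8, 11), (8, 17), (8, 36)}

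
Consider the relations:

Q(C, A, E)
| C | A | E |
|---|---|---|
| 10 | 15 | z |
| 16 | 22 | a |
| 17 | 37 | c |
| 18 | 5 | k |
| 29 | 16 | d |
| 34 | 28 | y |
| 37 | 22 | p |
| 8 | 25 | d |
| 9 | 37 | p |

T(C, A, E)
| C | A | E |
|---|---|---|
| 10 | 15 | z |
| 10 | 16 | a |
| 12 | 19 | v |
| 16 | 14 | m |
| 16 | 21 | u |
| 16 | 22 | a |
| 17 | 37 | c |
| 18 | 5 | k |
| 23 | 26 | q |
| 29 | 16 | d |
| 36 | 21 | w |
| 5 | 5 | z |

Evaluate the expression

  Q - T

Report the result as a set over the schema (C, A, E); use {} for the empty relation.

{(34, 28, y), (37, 22, p), (8, 25, d), (9, 37, p)}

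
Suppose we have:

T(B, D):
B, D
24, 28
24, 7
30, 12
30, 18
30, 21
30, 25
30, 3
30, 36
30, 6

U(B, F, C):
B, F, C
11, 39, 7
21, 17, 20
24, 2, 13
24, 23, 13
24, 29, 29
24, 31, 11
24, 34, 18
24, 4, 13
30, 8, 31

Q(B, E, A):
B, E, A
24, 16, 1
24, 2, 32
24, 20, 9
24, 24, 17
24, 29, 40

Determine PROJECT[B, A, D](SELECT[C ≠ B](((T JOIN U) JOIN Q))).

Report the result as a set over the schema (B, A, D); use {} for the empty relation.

T ⋈ U (natural join on B): {(24, 28, 2, 13), (24, 28, 23, 13), (24, 28, 29, 29), (24, 28, 31, 11), (24, 28, 34, 18), (24, 28, 4, 13), (24, 7, 2, 13), (24, 7, 23, 13), (24, 7, 29, 29), (24, 7, 31, 11), (24, 7, 34, 18), (24, 7, 4, 13), (30, 12, 8, 31), (30, 18, 8, 31), (30, 21, 8, 31), (30, 25, 8, 31), (30, 3, 8, 31), (30, 36, 8, 31), (30, 6, 8, 31)}
(T JOIN U) ⋈ Q (natural join on B): {(24, 28, 2, 13, 16, 1), (24, 28, 2, 13, 2, 32), (24, 28, 2, 13, 20, 9), (24, 28, 2, 13, 24, 17), (24, 28, 2, 13, 29, 40), (24, 28, 23, 13, 16, 1), (24, 28, 23, 13, 2, 32), (24, 28, 23, 13, 20, 9), (24, 28, 23, 13, 24, 17), (24, 28, 23, 13, 29, 40), (24, 28, 29, 29, 16, 1), (24, 28, 29, 29, 2, 32), (24, 28, 29, 29, 20, 9), (24, 28, 29, 29, 24, 17), (24, 28, 29, 29, 29, 40), (24, 28, 31, 11, 16, 1), (24, 28, 31, 11, 2, 32), (24, 28, 31, 11, 20, 9), (24, 28, 31, 11, 24, 17), (24, 28, 31, 11, 29, 40), (24, 28, 34, 18, 16, 1), (24, 28, 34, 18, 2, 32), (24, 28, 34, 18, 20, 9), (24, 28, 34, 18, 24, 17), (24, 28, 34, 18, 29, 40), (24, 28, 4, 13, 16, 1), (24, 28, 4, 13, 2, 32), (24, 28, 4, 13, 20, 9), (24, 28, 4, 13, 24, 17), (24, 28, 4, 13, 29, 40), (24, 7, 2, 13, 16, 1), (24, 7, 2, 13, 2, 32), (24, 7, 2, 13, 20, 9), (24, 7, 2, 13, 24, 17), (24, 7, 2, 13, 29, 40), (24, 7, 23, 13, 16, 1), (24, 7, 23, 13, 2, 32), (24, 7, 23, 13, 20, 9), (24, 7, 23, 13, 24, 17), (24, 7, 23, 13, 29, 40), (24, 7, 29, 29, 16, 1), (24, 7, 29, 29, 2, 32), (24, 7, 29, 29, 20, 9), (24, 7, 29, 29, 24, 17), (24, 7, 29, 29, 29, 40), (24, 7, 31, 11, 16, 1), (24, 7, 31, 11, 2, 32), (24, 7, 31, 11, 20, 9), (24, 7, 31, 11, 24, 17), (24, 7, 31, 11, 29, 40), (24, 7, 34, 18, 16, 1), (24, 7, 34, 18, 2, 32), (24, 7, 34, 18, 20, 9), (24, 7, 34, 18, 24, 17), (24, 7, 34, 18, 29, 40), (24, 7, 4, 13, 16, 1), (24, 7, 4, 13, 2, 32), (24, 7, 4, 13, 20, 9), (24, 7, 4, 13, 24, 17), (24, 7, 4, 13, 29, 40)}
Apply σ_{C ≠ B}; surviving tuples: {(24, 28, 2, 13, 16, 1), (24, 28, 2, 13, 2, 32), (24, 28, 2, 13, 20, 9), (24, 28, 2, 13, 24, 17), (24, 28, 2, 13, 29, 40), (24, 28, 23, 13, 16, 1), (24, 28, 23, 13, 2, 32), (24, 28, 23, 13, 20, 9), (24, 28, 23, 13, 24, 17), (24, 28, 23, 13, 29, 40), (24, 28, 29, 29, 16, 1), (24, 28, 29, 29, 2, 32), (24, 28, 29, 29, 20, 9), (24, 28, 29, 29, 24, 17), (24, 28, 29, 29, 29, 40), (24, 28, 31, 11, 16, 1), (24, 28, 31, 11, 2, 32), (24, 28, 31, 11, 20, 9), (24, 28, 31, 11, 24, 17), (24, 28, 31, 11, 29, 40), (24, 28, 34, 18, 16, 1), (24, 28, 34, 18, 2, 32), (24, 28, 34, 18, 20, 9), (24, 28, 34, 18, 24, 17), (24, 28, 34, 18, 29, 40), (24, 28, 4, 13, 16, 1), (24, 28, 4, 13, 2, 32), (24, 28, 4, 13, 20, 9), (24, 28, 4, 13, 24, 17), (24, 28, 4, 13, 29, 40), (24, 7, 2, 13, 16, 1), (24, 7, 2, 13, 2, 32), (24, 7, 2, 13, 20, 9), (24, 7, 2, 13, 24, 17), (24, 7, 2, 13, 29, 40), (24, 7, 23, 13, 16, 1), (24, 7, 23, 13, 2, 32), (24, 7, 23, 13, 20, 9), (24, 7, 23, 13, 24, 17), (24, 7, 23, 13, 29, 40), (24, 7, 29, 29, 16, 1), (24, 7, 29, 29, 2, 32), (24, 7, 29, 29, 20, 9), (24, 7, 29, 29, 24, 17), (24, 7, 29, 29, 29, 40), (24, 7, 31, 11, 16, 1), (24, 7, 31, 11, 2, 32), (24, 7, 31, 11, 20, 9), (24, 7, 31, 11, 24, 17), (24, 7, 31, 11, 29, 40), (24, 7, 34, 18, 16, 1), (24, 7, 34, 18, 2, 32), (24, 7, 34, 18, 20, 9), (24, 7, 34, 18, 24, 17), (24, 7, 34, 18, 29, 40), (24, 7, 4, 13, 16, 1), (24, 7, 4, 13, 2, 32), (24, 7, 4, 13, 20, 9), (24, 7, 4, 13, 24, 17), (24, 7, 4, 13, 29, 40)}
π_{B, A, D} gives {(24, 1, 28), (24, 1, 7), (24, 17, 28), (24, 17, 7), (24, 32, 28), (24, 32, 7), (24, 40, 28), (24, 40, 7), (24, 9, 28), (24, 9, 7)} (50 duplicate(s) eliminated).

{(24, 1, 28), (24, 1, 7), (24, 17, 28), (24, 17, 7), (24, 32, 28), (24, 32, 7), (24, 40, 28), (24, 40, 7), (24, 9, 28), (24, 9, 7)}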